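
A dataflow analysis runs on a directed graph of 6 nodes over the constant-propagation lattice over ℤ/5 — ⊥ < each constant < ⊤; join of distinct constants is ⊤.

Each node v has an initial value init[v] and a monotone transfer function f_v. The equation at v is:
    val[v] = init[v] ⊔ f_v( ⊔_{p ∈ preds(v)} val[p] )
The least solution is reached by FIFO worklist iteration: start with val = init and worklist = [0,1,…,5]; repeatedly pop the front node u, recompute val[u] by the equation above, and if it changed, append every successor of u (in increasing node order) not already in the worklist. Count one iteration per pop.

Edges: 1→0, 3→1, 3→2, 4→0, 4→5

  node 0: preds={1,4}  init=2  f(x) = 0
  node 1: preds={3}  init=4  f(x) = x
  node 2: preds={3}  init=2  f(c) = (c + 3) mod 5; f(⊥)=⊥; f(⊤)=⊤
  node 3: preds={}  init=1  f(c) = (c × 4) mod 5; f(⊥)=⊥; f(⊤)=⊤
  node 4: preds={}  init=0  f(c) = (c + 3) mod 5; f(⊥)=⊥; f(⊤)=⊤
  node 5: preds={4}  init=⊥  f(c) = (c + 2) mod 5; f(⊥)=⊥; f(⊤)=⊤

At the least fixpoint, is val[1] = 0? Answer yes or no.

no

Worklist (7 pops):
  #1 pop 0: in=⊤ → ⊤ (was 2); enqueue []
  #2 pop 1: in=1 → ⊤ (was 4); enqueue [0]
  #3 pop 2: in=1 → ⊤ (was 2); enqueue []
  #4 pop 3: in=⊥ → 1 (no change)
  #5 pop 4: in=⊥ → 0 (no change)
  #6 pop 5: in=0 → 2 (was ⊥); enqueue []
  #7 pop 0: in=⊤ → ⊤ (no change)

Fixpoint:
  val[0] = ⊤
  val[1] = ⊤
  val[2] = ⊤
  val[3] = 1
  val[4] = 0
  val[5] = 2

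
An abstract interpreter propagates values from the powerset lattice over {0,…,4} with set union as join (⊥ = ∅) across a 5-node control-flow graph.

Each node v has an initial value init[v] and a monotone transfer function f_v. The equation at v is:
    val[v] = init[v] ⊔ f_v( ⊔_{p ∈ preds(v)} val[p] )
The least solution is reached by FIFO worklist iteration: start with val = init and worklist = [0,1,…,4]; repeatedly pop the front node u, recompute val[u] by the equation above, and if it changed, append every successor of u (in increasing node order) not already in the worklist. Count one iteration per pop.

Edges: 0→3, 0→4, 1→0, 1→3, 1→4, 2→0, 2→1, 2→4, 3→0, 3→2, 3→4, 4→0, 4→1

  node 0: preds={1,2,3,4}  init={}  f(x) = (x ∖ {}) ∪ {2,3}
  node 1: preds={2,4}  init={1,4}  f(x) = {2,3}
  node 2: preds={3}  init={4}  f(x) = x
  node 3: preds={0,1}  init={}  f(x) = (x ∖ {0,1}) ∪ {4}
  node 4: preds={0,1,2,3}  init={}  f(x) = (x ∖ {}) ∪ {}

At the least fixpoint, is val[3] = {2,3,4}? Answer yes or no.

Iteration log — 10 steps:
  step 1. node 0  ⊔preds={1,4}  new={1,2,3,4}  old={}  +wl: 
  step 2. node 1  ⊔preds={4}  new={1,2,3,4}  old={1,4}  +wl: 0
  step 3. node 2  ⊔preds={}  new={4}  stable
  step 4. node 3  ⊔preds={1,2,3,4}  new={2,3,4}  old={}  +wl: 2
  step 5. node 4  ⊔preds={1,2,3,4}  new={1,2,3,4}  old={}  +wl: 1
  step 6. node 0  ⊔preds={1,2,3,4}  new={1,2,3,4}  stable
  step 7. node 2  ⊔preds={2,3,4}  new={2,3,4}  old={4}  +wl: 0,4
  step 8. node 1  ⊔preds={1,2,3,4}  new={1,2,3,4}  stable
  step 9. node 0  ⊔preds={1,2,3,4}  new={1,2,3,4}  stable
  step 10. node 4  ⊔preds={1,2,3,4}  new={1,2,3,4}  stable

Least fixpoint reached:
  node 0: {1,2,3,4}
  node 1: {1,2,3,4}
  node 2: {2,3,4}
  node 3: {2,3,4}
  node 4: {1,2,3,4}

yes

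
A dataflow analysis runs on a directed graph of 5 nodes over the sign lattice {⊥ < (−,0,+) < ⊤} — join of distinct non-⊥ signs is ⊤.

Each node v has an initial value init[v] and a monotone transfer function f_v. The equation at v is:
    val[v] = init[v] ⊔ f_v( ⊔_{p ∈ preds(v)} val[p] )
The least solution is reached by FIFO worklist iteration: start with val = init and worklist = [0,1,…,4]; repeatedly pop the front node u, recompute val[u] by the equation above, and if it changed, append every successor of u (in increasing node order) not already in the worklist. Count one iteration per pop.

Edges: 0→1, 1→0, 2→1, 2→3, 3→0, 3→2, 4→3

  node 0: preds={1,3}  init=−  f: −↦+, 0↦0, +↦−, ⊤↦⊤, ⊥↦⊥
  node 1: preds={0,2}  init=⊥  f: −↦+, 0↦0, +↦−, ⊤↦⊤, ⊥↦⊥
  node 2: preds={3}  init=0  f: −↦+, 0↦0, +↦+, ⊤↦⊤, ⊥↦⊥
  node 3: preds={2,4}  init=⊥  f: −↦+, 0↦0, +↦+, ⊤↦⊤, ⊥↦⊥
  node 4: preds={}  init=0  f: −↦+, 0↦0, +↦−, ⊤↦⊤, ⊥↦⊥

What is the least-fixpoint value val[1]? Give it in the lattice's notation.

Iteration log — 8 steps:
  step 1. node 0  ⊔preds=⊥  new=−  stable
  step 2. node 1  ⊔preds=⊤  new=⊤  old=⊥  +wl: 0
  step 3. node 2  ⊔preds=⊥  new=0  stable
  step 4. node 3  ⊔preds=0  new=0  old=⊥  +wl: 2
  step 5. node 4  ⊔preds=⊥  new=0  stable
  step 6. node 0  ⊔preds=⊤  new=⊤  old=−  +wl: 1
  step 7. node 2  ⊔preds=0  new=0  stable
  step 8. node 1  ⊔preds=⊤  new=⊤  stable

Least fixpoint reached:
  node 0: ⊤
  node 1: ⊤
  node 2: 0
  node 3: 0
  node 4: 0

⊤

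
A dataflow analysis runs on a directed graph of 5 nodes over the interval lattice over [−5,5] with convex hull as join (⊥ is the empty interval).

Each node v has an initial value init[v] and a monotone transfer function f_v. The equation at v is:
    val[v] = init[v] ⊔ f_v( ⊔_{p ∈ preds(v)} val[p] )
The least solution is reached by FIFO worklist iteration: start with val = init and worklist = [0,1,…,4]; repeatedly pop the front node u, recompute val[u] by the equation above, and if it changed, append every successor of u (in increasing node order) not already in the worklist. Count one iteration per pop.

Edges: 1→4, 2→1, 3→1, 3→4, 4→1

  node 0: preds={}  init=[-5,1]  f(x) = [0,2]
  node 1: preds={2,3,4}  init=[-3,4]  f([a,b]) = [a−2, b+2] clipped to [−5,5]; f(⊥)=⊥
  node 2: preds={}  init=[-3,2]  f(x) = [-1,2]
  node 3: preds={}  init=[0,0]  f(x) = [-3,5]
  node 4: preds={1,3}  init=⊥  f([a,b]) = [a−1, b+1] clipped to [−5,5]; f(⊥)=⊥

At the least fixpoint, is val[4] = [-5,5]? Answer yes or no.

yes

Worklist (7 pops):
  #1 pop 0: in=⊥ → [-5,2] (was [-5,1]); enqueue []
  #2 pop 1: in=[-3,2] → [-5,4] (was [-3,4]); enqueue []
  #3 pop 2: in=⊥ → [-3,2] (no change)
  #4 pop 3: in=⊥ → [-3,5] (was [0,0]); enqueue [1]
  #5 pop 4: in=[-5,5] → [-5,5] (was ⊥); enqueue []
  #6 pop 1: in=[-5,5] → [-5,5] (was [-5,4]); enqueue [4]
  #7 pop 4: in=[-5,5] → [-5,5] (no change)

Fixpoint:
  val[0] = [-5,2]
  val[1] = [-5,5]
  val[2] = [-3,2]
  val[3] = [-3,5]
  val[4] = [-5,5]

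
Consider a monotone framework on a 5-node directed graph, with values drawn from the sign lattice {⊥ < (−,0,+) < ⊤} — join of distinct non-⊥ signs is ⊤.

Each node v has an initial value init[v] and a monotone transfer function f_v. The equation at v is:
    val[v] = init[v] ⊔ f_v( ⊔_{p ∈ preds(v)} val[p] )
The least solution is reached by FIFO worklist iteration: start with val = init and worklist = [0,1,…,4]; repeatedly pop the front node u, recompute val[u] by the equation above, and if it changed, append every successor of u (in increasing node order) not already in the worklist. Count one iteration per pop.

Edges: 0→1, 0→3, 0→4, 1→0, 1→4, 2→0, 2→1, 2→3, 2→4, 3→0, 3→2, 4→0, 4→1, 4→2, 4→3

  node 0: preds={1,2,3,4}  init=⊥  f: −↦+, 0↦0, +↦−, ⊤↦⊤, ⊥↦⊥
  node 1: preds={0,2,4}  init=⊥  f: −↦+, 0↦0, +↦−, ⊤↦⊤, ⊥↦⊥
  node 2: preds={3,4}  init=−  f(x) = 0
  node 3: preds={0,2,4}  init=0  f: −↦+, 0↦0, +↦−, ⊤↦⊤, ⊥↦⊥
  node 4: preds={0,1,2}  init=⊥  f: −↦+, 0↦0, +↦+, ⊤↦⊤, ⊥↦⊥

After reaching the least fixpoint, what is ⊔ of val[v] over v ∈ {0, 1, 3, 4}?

Iteration log — 9 steps:
  step 1. node 0  ⊔preds=⊤  new=⊤  old=⊥  +wl: 
  step 2. node 1  ⊔preds=⊤  new=⊤  old=⊥  +wl: 0
  step 3. node 2  ⊔preds=0  new=⊤  old=−  +wl: 1
  step 4. node 3  ⊔preds=⊤  new=⊤  old=0  +wl: 2
  step 5. node 4  ⊔preds=⊤  new=⊤  old=⊥  +wl: 3
  step 6. node 0  ⊔preds=⊤  new=⊤  stable
  step 7. node 1  ⊔preds=⊤  new=⊤  stable
  step 8. node 2  ⊔preds=⊤  new=⊤  stable
  step 9. node 3  ⊔preds=⊤  new=⊤  stable

Least fixpoint reached:
  node 0: ⊤
  node 1: ⊤
  node 2: ⊤
  node 3: ⊤
  node 4: ⊤

⊤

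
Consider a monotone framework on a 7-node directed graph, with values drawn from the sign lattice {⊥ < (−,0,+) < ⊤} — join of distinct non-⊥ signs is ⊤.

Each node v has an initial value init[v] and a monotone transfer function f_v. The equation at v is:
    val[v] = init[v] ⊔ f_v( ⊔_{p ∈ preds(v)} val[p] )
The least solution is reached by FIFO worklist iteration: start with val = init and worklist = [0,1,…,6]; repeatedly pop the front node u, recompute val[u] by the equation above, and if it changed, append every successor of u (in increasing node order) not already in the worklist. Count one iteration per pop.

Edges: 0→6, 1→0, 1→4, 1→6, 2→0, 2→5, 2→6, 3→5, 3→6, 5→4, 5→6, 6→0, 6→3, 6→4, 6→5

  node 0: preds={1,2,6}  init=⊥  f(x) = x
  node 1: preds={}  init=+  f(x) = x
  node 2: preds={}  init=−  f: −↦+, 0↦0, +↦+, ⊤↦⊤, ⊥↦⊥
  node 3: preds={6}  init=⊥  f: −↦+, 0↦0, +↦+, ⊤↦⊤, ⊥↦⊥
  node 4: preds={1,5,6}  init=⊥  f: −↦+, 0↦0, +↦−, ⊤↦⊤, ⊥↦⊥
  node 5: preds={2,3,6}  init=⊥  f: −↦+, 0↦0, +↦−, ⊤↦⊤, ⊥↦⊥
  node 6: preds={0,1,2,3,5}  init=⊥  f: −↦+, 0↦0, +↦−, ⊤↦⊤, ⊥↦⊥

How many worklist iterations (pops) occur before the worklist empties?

Iteration log — 13 steps:
  step 1. node 0  ⊔preds=⊤  new=⊤  old=⊥  +wl: 
  step 2. node 1  ⊔preds=⊥  new=+  stable
  step 3. node 2  ⊔preds=⊥  new=−  stable
  step 4. node 3  ⊔preds=⊥  new=⊥  stable
  step 5. node 4  ⊔preds=+  new=−  old=⊥  +wl: 
  step 6. node 5  ⊔preds=−  new=+  old=⊥  +wl: 4
  step 7. node 6  ⊔preds=⊤  new=⊤  old=⊥  +wl: 0,3,5
  step 8. node 4  ⊔preds=⊤  new=⊤  old=−  +wl: 
  step 9. node 0  ⊔preds=⊤  new=⊤  stable
  step 10. node 3  ⊔preds=⊤  new=⊤  old=⊥  +wl: 6
  step 11. node 5  ⊔preds=⊤  new=⊤  old=+  +wl: 4
  step 12. node 6  ⊔preds=⊤  new=⊤  stable
  step 13. node 4  ⊔preds=⊤  new=⊤  stable

Least fixpoint reached:
  node 0: ⊤
  node 1: +
  node 2: −
  node 3: ⊤
  node 4: ⊤
  node 5: ⊤
  node 6: ⊤

13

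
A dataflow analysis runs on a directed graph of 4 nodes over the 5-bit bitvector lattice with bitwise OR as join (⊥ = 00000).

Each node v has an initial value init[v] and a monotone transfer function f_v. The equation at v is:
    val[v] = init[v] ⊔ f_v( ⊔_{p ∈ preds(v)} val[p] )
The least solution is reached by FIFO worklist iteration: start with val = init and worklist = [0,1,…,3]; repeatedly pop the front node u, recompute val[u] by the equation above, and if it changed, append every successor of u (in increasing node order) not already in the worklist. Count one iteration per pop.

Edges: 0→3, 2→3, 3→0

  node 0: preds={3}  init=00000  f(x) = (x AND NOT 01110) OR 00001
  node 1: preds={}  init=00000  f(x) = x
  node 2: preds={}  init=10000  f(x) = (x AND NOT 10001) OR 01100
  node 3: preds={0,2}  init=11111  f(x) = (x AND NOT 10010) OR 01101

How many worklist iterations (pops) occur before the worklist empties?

Worklist (4 pops):
  #1 pop 0: in=11111 → 10001 (was 00000); enqueue []
  #2 pop 1: in=00000 → 00000 (no change)
  #3 pop 2: in=00000 → 11100 (was 10000); enqueue []
  #4 pop 3: in=11101 → 11111 (no change)

Fixpoint:
  val[0] = 10001
  val[1] = 00000
  val[2] = 11100
  val[3] = 11111

4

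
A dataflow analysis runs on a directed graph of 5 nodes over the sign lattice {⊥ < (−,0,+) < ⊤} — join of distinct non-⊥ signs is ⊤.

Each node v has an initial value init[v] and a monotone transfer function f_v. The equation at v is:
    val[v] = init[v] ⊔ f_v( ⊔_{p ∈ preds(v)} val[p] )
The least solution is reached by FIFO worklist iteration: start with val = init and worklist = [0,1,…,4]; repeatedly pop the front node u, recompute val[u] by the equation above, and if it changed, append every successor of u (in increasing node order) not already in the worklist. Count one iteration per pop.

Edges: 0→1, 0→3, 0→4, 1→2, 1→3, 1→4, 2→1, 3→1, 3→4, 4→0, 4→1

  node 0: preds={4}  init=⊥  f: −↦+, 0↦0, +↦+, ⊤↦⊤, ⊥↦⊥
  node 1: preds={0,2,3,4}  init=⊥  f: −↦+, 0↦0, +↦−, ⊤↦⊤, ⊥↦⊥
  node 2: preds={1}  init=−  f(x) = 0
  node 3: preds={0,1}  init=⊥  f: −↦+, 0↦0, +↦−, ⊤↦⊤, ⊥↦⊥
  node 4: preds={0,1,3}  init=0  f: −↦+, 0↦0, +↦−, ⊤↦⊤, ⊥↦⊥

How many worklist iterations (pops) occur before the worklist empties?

Iteration log — 10 steps:
  step 1. node 0  ⊔preds=0  new=0  old=⊥  +wl: 
  step 2. node 1  ⊔preds=⊤  new=⊤  old=⊥  +wl: 
  step 3. node 2  ⊔preds=⊤  new=⊤  old=−  +wl: 1
  step 4. node 3  ⊔preds=⊤  new=⊤  old=⊥  +wl: 
  step 5. node 4  ⊔preds=⊤  new=⊤  old=0  +wl: 0
  step 6. node 1  ⊔preds=⊤  new=⊤  stable
  step 7. node 0  ⊔preds=⊤  new=⊤  old=0  +wl: 1,3,4
  step 8. node 1  ⊔preds=⊤  new=⊤  stable
  step 9. node 3  ⊔preds=⊤  new=⊤  stable
  step 10. node 4  ⊔preds=⊤  new=⊤  stable

Least fixpoint reached:
  node 0: ⊤
  node 1: ⊤
  node 2: ⊤
  node 3: ⊤
  node 4: ⊤

10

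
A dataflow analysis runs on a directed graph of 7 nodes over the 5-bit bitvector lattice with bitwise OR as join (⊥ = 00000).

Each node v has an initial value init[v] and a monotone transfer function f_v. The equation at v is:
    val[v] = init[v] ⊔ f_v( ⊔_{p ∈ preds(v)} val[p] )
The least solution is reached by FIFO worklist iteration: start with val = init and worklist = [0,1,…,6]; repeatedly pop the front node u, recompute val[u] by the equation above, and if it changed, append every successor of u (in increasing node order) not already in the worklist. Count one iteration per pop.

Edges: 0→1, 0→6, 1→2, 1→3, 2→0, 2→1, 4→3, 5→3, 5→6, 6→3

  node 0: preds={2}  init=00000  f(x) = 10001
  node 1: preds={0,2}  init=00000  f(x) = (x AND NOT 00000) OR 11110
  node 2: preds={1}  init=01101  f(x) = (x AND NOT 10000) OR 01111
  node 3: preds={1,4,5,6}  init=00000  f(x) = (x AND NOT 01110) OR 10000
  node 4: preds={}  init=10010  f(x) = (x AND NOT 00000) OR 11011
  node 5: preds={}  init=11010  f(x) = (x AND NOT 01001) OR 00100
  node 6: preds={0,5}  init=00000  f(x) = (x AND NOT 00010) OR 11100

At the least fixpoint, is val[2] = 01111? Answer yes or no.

Iteration log — 10 steps:
  step 1. node 0  ⊔preds=01101  new=10001  old=00000  +wl: 
  step 2. node 1  ⊔preds=11101  new=11111  old=00000  +wl: 
  step 3. node 2  ⊔preds=11111  new=01111  old=01101  +wl: 0,1
  step 4. node 3  ⊔preds=11111  new=10001  old=00000  +wl: 
  step 5. node 4  ⊔preds=00000  new=11011  old=10010  +wl: 3
  step 6. node 5  ⊔preds=00000  new=11110  old=11010  +wl: 
  step 7. node 6  ⊔preds=11111  new=11101  old=00000  +wl: 
  step 8. node 0  ⊔preds=01111  new=10001  stable
  step 9. node 1  ⊔preds=11111  new=11111  stable
  step 10. node 3  ⊔preds=11111  new=10001  stable

Least fixpoint reached:
  node 0: 10001
  node 1: 11111
  node 2: 01111
  node 3: 10001
  node 4: 11011
  node 5: 11110
  node 6: 11101

yes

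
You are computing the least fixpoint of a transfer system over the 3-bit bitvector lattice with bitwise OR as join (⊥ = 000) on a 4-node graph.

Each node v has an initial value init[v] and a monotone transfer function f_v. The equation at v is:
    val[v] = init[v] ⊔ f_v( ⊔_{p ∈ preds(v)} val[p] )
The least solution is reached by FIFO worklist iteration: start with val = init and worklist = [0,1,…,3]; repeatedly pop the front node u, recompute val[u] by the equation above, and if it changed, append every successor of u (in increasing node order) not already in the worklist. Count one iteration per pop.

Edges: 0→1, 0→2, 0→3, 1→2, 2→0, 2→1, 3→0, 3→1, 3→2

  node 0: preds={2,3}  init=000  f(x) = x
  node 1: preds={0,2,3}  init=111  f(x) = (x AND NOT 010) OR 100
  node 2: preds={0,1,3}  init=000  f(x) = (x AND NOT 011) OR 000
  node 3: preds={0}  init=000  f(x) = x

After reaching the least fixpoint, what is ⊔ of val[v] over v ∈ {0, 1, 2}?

111

Worklist (11 pops):
  #1 pop 0: in=000 → 000 (no change)
  #2 pop 1: in=000 → 111 (no change)
  #3 pop 2: in=111 → 100 (was 000); enqueue [0,1]
  #4 pop 3: in=000 → 000 (no change)
  #5 pop 0: in=100 → 100 (was 000); enqueue [2,3]
  #6 pop 1: in=100 → 111 (no change)
  #7 pop 2: in=111 → 100 (no change)
  #8 pop 3: in=100 → 100 (was 000); enqueue [0,1,2]
  #9 pop 0: in=100 → 100 (no change)
  #10 pop 1: in=100 → 111 (no change)
  #11 pop 2: in=111 → 100 (no change)

Fixpoint:
  val[0] = 100
  val[1] = 111
  val[2] = 100
  val[3] = 100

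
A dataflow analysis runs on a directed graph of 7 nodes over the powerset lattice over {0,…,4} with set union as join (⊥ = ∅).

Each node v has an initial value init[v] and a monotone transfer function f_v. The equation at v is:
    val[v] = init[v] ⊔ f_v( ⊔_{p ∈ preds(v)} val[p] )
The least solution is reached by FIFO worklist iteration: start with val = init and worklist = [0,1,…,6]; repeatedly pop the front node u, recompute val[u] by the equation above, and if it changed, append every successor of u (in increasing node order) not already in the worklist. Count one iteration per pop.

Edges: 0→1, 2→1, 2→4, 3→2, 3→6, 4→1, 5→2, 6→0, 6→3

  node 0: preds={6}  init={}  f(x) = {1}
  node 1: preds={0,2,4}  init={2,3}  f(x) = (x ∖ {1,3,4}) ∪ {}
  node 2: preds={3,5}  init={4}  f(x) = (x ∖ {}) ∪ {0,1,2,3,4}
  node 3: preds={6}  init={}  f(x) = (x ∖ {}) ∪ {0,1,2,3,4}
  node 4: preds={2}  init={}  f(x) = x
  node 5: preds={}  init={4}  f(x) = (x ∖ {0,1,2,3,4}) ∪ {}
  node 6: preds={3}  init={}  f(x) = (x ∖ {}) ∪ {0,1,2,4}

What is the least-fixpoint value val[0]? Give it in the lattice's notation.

{1}

Worklist (11 pops):
  #1 pop 0: in={} → {1} (was {}); enqueue []
  #2 pop 1: in={1,4} → {2,3} (no change)
  #3 pop 2: in={4} → {0,1,2,3,4} (was {4}); enqueue [1]
  #4 pop 3: in={} → {0,1,2,3,4} (was {}); enqueue [2]
  #5 pop 4: in={0,1,2,3,4} → {0,1,2,3,4} (was {}); enqueue []
  #6 pop 5: in={} → {4} (no change)
  #7 pop 6: in={0,1,2,3,4} → {0,1,2,3,4} (was {}); enqueue [0,3]
  #8 pop 1: in={0,1,2,3,4} → {0,2,3} (was {2,3}); enqueue []
  #9 pop 2: in={0,1,2,3,4} → {0,1,2,3,4} (no change)
  #10 pop 0: in={0,1,2,3,4} → {1} (no change)
  #11 pop 3: in={0,1,2,3,4} → {0,1,2,3,4} (no change)

Fixpoint:
  val[0] = {1}
  val[1] = {0,2,3}
  val[2] = {0,1,2,3,4}
  val[3] = {0,1,2,3,4}
  val[4] = {0,1,2,3,4}
  val[5] = {4}
  val[6] = {0,1,2,3,4}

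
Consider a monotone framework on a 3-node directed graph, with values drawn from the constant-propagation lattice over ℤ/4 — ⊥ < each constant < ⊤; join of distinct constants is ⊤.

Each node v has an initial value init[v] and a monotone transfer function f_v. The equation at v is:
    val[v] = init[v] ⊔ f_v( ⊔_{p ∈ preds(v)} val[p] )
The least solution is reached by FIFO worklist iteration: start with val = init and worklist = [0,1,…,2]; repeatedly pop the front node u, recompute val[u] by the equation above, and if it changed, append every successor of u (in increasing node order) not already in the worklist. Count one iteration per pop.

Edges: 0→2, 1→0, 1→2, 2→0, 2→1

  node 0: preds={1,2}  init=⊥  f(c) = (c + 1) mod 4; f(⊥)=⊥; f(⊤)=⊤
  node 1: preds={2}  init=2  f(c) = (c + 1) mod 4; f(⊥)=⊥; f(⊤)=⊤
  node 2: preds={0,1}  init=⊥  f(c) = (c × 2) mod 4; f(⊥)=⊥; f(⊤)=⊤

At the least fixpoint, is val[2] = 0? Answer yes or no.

no

Worklist (7 pops):
  #1 pop 0: in=2 → 3 (was ⊥); enqueue []
  #2 pop 1: in=⊥ → 2 (no change)
  #3 pop 2: in=⊤ → ⊤ (was ⊥); enqueue [0,1]
  #4 pop 0: in=⊤ → ⊤ (was 3); enqueue [2]
  #5 pop 1: in=⊤ → ⊤ (was 2); enqueue [0]
  #6 pop 2: in=⊤ → ⊤ (no change)
  #7 pop 0: in=⊤ → ⊤ (no change)

Fixpoint:
  val[0] = ⊤
  val[1] = ⊤
  val[2] = ⊤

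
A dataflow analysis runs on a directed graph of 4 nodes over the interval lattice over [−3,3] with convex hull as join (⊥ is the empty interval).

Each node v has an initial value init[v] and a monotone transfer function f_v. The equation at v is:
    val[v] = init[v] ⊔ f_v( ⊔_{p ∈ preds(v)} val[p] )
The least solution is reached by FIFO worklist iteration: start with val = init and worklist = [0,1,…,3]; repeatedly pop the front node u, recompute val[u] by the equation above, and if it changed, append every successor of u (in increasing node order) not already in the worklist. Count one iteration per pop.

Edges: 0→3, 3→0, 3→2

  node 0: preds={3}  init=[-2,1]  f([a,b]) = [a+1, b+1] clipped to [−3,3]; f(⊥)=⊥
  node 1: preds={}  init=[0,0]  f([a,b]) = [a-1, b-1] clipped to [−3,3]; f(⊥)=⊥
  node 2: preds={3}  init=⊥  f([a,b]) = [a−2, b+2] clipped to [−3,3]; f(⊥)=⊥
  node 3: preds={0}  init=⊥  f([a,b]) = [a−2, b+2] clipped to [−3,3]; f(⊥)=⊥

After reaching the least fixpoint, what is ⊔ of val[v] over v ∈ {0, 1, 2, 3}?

[-3,3]

Iteration log — 7 steps:
  step 1. node 0  ⊔preds=⊥  new=[-2,1]  stable
  step 2. node 1  ⊔preds=⊥  new=[0,0]  stable
  step 3. node 2  ⊔preds=⊥  new=⊥  stable
  step 4. node 3  ⊔preds=[-2,1]  new=[-3,3]  old=⊥  +wl: 0,2
  step 5. node 0  ⊔preds=[-3,3]  new=[-2,3]  old=[-2,1]  +wl: 3
  step 6. node 2  ⊔preds=[-3,3]  new=[-3,3]  old=⊥  +wl: 
  step 7. node 3  ⊔preds=[-2,3]  new=[-3,3]  stable

Least fixpoint reached:
  node 0: [-2,3]
  node 1: [0,0]
  node 2: [-3,3]
  node 3: [-3,3]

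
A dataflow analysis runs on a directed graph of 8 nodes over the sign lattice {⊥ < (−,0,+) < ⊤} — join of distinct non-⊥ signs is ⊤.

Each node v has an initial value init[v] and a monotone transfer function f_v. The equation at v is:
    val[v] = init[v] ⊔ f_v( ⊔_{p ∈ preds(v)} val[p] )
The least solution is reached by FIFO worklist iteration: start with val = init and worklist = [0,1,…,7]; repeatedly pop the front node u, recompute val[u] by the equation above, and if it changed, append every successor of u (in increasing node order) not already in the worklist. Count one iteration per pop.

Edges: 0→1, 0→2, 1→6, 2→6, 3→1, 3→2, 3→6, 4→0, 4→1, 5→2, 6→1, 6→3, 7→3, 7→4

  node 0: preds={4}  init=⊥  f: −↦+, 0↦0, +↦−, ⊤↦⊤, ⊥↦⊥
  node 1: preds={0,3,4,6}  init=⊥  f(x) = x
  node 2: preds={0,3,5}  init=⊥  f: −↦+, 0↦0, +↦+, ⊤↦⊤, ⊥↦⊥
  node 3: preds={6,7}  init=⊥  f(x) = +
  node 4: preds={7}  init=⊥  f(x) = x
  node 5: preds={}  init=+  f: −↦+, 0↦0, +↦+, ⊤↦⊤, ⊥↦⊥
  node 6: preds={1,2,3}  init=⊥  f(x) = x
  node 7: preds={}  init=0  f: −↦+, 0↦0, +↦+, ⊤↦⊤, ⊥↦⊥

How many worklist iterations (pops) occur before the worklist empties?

17

Worklist (17 pops):
  #1 pop 0: in=⊥ → ⊥ (no change)
  #2 pop 1: in=⊥ → ⊥ (no change)
  #3 pop 2: in=+ → + (was ⊥); enqueue []
  #4 pop 3: in=0 → + (was ⊥); enqueue [1,2]
  #5 pop 4: in=0 → 0 (was ⊥); enqueue [0]
  #6 pop 5: in=⊥ → + (no change)
  #7 pop 6: in=+ → + (was ⊥); enqueue [3]
  #8 pop 7: in=⊥ → 0 (no change)
  #9 pop 1: in=⊤ → ⊤ (was ⊥); enqueue [6]
  #10 pop 2: in=+ → + (no change)
  #11 pop 0: in=0 → 0 (was ⊥); enqueue [1,2]
  #12 pop 3: in=⊤ → + (no change)
  #13 pop 6: in=⊤ → ⊤ (was +); enqueue [3]
  #14 pop 1: in=⊤ → ⊤ (no change)
  #15 pop 2: in=⊤ → ⊤ (was +); enqueue [6]
  #16 pop 3: in=⊤ → + (no change)
  #17 pop 6: in=⊤ → ⊤ (no change)

Fixpoint:
  val[0] = 0
  val[1] = ⊤
  val[2] = ⊤
  val[3] = +
  val[4] = 0
  val[5] = +
  val[6] = ⊤
  val[7] = 0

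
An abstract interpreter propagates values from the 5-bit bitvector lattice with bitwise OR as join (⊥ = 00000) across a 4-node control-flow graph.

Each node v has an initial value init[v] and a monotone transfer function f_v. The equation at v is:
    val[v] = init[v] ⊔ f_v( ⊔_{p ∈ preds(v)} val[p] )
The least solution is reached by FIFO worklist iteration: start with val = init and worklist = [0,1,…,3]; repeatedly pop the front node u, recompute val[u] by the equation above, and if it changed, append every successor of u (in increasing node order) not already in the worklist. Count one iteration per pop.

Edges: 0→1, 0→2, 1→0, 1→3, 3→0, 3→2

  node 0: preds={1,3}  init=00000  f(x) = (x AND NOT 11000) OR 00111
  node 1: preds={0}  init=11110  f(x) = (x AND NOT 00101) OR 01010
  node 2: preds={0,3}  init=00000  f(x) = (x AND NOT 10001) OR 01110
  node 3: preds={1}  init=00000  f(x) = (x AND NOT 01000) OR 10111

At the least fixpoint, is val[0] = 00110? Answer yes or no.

Trace (6 dequeues):
  [1] u=0 | in 11110 | out 00111 | prev 00000 | push {}
  [2] u=1 | in 00111 | out 11110 | ==
  [3] u=2 | in 00111 | out 01110 | prev 00000 | push {}
  [4] u=3 | in 11110 | out 10111 | prev 00000 | push {0,2}
  [5] u=0 | in 11111 | out 00111 | ==
  [6] u=2 | in 10111 | out 01110 | ==

Converged values:
  [0] 00111
  [1] 11110
  [2] 01110
  [3] 10111

no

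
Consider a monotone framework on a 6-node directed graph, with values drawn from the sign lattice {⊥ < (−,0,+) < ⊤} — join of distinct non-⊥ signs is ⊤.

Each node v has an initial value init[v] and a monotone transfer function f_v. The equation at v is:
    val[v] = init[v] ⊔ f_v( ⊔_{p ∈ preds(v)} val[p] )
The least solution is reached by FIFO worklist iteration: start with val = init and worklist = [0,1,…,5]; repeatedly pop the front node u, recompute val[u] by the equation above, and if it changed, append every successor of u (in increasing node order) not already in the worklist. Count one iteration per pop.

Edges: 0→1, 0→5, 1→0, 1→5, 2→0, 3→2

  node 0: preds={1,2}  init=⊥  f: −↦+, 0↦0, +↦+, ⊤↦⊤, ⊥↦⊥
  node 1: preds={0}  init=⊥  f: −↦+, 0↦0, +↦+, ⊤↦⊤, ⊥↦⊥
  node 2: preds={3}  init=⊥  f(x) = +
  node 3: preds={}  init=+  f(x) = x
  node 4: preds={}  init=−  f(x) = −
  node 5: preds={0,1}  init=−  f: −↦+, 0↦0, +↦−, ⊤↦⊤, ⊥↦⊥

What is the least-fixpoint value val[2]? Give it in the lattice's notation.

Trace (10 dequeues):
  [1] u=0 | in ⊥ | out ⊥ | ==
  [2] u=1 | in ⊥ | out ⊥ | ==
  [3] u=2 | in + | out + | prev ⊥ | push {0}
  [4] u=3 | in ⊥ | out + | ==
  [5] u=4 | in ⊥ | out − | ==
  [6] u=5 | in ⊥ | out − | ==
  [7] u=0 | in + | out + | prev ⊥ | push {1,5}
  [8] u=1 | in + | out + | prev ⊥ | push {0}
  [9] u=5 | in + | out − | ==
  [10] u=0 | in + | out + | ==

Converged values:
  [0] +
  [1] +
  [2] +
  [3] +
  [4] −
  [5] −

+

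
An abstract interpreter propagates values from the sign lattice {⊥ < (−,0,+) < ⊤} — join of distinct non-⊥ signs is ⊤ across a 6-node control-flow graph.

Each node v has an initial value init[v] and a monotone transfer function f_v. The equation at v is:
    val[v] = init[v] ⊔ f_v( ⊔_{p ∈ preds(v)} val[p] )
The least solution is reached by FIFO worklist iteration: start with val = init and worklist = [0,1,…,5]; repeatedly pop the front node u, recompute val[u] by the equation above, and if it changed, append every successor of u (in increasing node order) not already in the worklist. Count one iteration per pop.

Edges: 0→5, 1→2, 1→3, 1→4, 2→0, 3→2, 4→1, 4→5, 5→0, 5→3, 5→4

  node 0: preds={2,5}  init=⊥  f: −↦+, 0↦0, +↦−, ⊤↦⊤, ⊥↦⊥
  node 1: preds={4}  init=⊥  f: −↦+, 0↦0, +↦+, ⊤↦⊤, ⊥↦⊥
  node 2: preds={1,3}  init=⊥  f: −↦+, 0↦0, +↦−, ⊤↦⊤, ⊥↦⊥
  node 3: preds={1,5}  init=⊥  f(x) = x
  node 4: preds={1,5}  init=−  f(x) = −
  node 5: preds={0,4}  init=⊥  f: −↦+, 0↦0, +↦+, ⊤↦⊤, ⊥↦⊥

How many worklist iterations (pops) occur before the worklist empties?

16

Trace (16 dequeues):
  [1] u=0 | in ⊥ | out ⊥ | ==
  [2] u=1 | in − | out + | prev ⊥ | push {}
  [3] u=2 | in + | out − | prev ⊥ | push {0}
  [4] u=3 | in + | out + | prev ⊥ | push {2}
  [5] u=4 | in + | out − | ==
  [6] u=5 | in − | out + | prev ⊥ | push {3,4}
  [7] u=0 | in ⊤ | out ⊤ | prev ⊥ | push {5}
  [8] u=2 | in + | out − | ==
  [9] u=3 | in + | out + | ==
  [10] u=4 | in + | out − | ==
  [11] u=5 | in ⊤ | out ⊤ | prev + | push {0,3,4}
  [12] u=0 | in ⊤ | out ⊤ | ==
  [13] u=3 | in ⊤ | out ⊤ | prev + | push {2}
  [14] u=4 | in ⊤ | out − | ==
  [15] u=2 | in ⊤ | out ⊤ | prev − | push {0}
  [16] u=0 | in ⊤ | out ⊤ | ==

Converged values:
  [0] ⊤
  [1] +
  [2] ⊤
  [3] ⊤
  [4] −
  [5] ⊤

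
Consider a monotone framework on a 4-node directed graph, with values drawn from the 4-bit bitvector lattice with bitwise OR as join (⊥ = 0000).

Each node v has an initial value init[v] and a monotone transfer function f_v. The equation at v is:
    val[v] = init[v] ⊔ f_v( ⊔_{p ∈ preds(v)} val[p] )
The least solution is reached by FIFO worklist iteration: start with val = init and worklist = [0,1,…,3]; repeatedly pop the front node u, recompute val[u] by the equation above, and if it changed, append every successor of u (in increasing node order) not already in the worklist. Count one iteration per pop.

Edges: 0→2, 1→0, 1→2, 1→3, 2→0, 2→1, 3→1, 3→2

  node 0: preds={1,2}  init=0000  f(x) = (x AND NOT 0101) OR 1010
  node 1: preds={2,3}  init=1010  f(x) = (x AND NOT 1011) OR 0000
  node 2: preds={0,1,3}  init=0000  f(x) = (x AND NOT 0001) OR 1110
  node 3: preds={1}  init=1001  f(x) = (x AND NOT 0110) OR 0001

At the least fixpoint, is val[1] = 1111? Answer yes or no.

Worklist (9 pops):
  #1 pop 0: in=1010 → 1010 (was 0000); enqueue []
  #2 pop 1: in=1001 → 1010 (no change)
  #3 pop 2: in=1011 → 1110 (was 0000); enqueue [0,1]
  #4 pop 3: in=1010 → 1001 (no change)
  #5 pop 0: in=1110 → 1010 (no change)
  #6 pop 1: in=1111 → 1110 (was 1010); enqueue [0,2,3]
  #7 pop 0: in=1110 → 1010 (no change)
  #8 pop 2: in=1111 → 1110 (no change)
  #9 pop 3: in=1110 → 1001 (no change)

Fixpoint:
  val[0] = 1010
  val[1] = 1110
  val[2] = 1110
  val[3] = 1001

no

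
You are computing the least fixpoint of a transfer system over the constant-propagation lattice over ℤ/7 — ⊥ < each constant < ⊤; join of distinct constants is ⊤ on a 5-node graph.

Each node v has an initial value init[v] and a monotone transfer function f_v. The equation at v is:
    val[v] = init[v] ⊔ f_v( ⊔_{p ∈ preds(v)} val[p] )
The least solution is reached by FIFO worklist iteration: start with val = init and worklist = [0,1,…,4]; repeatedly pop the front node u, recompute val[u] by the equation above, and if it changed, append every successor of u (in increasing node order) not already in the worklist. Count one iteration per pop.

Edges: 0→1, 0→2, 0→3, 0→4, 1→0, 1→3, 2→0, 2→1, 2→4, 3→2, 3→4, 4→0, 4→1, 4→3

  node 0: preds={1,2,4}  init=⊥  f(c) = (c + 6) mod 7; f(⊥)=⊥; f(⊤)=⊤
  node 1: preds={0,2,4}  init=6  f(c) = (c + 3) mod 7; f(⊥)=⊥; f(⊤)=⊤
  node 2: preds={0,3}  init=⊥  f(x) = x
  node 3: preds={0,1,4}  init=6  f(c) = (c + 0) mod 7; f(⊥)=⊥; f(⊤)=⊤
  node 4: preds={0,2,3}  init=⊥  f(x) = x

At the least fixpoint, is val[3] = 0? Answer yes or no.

Iteration log — 10 steps:
  step 1. node 0  ⊔preds=6  new=5  old=⊥  +wl: 
  step 2. node 1  ⊔preds=5  new=⊤  old=6  +wl: 0
  step 3. node 2  ⊔preds=⊤  new=⊤  old=⊥  +wl: 1
  step 4. node 3  ⊔preds=⊤  new=⊤  old=6  +wl: 2
  step 5. node 4  ⊔preds=⊤  new=⊤  old=⊥  +wl: 3
  step 6. node 0  ⊔preds=⊤  new=⊤  old=5  +wl: 4
  step 7. node 1  ⊔preds=⊤  new=⊤  stable
  step 8. node 2  ⊔preds=⊤  new=⊤  stable
  step 9. node 3  ⊔preds=⊤  new=⊤  stable
  step 10. node 4  ⊔preds=⊤  new=⊤  stable

Least fixpoint reached:
  node 0: ⊤
  node 1: ⊤
  node 2: ⊤
  node 3: ⊤
  node 4: ⊤

no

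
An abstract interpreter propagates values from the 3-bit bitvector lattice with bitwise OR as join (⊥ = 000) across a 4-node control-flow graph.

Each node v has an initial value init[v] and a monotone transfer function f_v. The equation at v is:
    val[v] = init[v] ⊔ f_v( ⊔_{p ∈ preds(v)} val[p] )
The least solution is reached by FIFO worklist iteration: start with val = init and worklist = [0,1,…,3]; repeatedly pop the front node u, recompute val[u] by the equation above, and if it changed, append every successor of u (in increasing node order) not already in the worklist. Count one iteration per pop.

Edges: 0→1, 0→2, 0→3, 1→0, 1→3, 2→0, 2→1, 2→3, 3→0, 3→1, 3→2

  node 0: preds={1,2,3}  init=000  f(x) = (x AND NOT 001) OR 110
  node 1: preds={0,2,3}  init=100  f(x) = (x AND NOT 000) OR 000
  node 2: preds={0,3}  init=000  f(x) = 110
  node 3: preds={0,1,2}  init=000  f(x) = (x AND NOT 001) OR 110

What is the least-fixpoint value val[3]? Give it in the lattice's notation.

Worklist (7 pops):
  #1 pop 0: in=100 → 110 (was 000); enqueue []
  #2 pop 1: in=110 → 110 (was 100); enqueue [0]
  #3 pop 2: in=110 → 110 (was 000); enqueue [1]
  #4 pop 3: in=110 → 110 (was 000); enqueue [2]
  #5 pop 0: in=110 → 110 (no change)
  #6 pop 1: in=110 → 110 (no change)
  #7 pop 2: in=110 → 110 (no change)

Fixpoint:
  val[0] = 110
  val[1] = 110
  val[2] = 110
  val[3] = 110

110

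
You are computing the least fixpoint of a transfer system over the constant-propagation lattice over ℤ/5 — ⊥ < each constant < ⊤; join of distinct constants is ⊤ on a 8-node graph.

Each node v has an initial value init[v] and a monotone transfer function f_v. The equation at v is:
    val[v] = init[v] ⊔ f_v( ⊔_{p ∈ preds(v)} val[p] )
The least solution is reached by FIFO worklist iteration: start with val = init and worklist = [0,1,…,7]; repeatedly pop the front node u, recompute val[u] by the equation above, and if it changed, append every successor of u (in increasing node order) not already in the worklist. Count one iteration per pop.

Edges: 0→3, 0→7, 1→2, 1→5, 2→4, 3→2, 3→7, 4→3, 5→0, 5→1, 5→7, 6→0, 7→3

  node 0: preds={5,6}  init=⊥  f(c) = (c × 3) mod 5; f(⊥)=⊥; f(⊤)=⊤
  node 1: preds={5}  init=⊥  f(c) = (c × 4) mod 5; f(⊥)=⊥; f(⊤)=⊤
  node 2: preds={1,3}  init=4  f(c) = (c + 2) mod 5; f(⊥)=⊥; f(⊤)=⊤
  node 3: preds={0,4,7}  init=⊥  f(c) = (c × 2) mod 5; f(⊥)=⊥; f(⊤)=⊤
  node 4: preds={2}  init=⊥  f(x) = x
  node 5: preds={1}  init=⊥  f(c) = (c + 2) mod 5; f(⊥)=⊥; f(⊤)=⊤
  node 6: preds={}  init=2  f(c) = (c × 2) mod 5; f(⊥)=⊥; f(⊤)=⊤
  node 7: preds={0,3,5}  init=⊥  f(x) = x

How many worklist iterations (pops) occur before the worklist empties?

14

Trace (14 dequeues):
  [1] u=0 | in 2 | out 1 | prev ⊥ | push {}
  [2] u=1 | in ⊥ | out ⊥ | ==
  [3] u=2 | in ⊥ | out 4 | ==
  [4] u=3 | in 1 | out 2 | prev ⊥ | push {2}
  [5] u=4 | in 4 | out 4 | prev ⊥ | push {3}
  [6] u=5 | in ⊥ | out ⊥ | ==
  [7] u=6 | in ⊥ | out 2 | ==
  [8] u=7 | in ⊤ | out ⊤ | prev ⊥ | push {}
  [9] u=2 | in 2 | out 4 | ==
  [10] u=3 | in ⊤ | out ⊤ | prev 2 | push {2,7}
  [11] u=2 | in ⊤ | out ⊤ | prev 4 | push {4}
  [12] u=7 | in ⊤ | out ⊤ | ==
  [13] u=4 | in ⊤ | out ⊤ | prev 4 | push {3}
  [14] u=3 | in ⊤ | out ⊤ | ==

Converged values:
  [0] 1
  [1] ⊥
  [2] ⊤
  [3] ⊤
  [4] ⊤
  [5] ⊥
  [6] 2
  [7] ⊤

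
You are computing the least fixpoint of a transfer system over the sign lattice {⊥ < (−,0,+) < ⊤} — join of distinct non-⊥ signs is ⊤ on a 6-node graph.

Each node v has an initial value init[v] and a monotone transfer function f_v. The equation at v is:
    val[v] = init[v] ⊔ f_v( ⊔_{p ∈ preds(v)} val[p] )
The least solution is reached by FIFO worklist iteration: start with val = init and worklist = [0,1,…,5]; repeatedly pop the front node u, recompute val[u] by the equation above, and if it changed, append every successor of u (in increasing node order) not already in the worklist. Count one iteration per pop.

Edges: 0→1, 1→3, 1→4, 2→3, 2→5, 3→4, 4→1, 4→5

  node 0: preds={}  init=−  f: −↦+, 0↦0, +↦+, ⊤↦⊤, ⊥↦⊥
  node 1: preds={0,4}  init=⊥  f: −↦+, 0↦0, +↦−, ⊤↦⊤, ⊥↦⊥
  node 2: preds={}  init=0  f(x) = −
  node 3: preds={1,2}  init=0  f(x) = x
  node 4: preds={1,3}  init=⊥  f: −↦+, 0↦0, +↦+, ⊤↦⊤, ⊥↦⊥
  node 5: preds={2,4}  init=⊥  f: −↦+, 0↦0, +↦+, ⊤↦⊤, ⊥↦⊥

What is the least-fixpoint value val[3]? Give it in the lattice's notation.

⊤

Iteration log — 9 steps:
  step 1. node 0  ⊔preds=⊥  new=−  stable
  step 2. node 1  ⊔preds=−  new=+  old=⊥  +wl: 
  step 3. node 2  ⊔preds=⊥  new=⊤  old=0  +wl: 
  step 4. node 3  ⊔preds=⊤  new=⊤  old=0  +wl: 
  step 5. node 4  ⊔preds=⊤  new=⊤  old=⊥  +wl: 1
  step 6. node 5  ⊔preds=⊤  new=⊤  old=⊥  +wl: 
  step 7. node 1  ⊔preds=⊤  new=⊤  old=+  +wl: 3,4
  step 8. node 3  ⊔preds=⊤  new=⊤  stable
  step 9. node 4  ⊔preds=⊤  new=⊤  stable

Least fixpoint reached:
  node 0: −
  node 1: ⊤
  node 2: ⊤
  node 3: ⊤
  node 4: ⊤
  node 5: ⊤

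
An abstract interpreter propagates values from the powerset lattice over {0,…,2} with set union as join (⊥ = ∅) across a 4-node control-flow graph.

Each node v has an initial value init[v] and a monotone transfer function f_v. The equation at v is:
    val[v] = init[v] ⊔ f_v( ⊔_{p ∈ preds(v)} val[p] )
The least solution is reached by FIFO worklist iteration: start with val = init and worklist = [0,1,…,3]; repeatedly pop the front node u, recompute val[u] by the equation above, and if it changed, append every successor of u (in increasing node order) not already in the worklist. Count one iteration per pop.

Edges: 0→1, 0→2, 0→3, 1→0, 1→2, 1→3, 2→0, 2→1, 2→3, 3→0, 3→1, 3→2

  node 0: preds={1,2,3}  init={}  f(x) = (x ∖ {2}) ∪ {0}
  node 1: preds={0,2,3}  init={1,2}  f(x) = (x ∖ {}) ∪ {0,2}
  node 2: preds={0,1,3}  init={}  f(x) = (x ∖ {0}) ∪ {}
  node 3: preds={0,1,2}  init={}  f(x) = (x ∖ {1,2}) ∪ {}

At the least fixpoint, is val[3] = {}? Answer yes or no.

no

Worklist (7 pops):
  #1 pop 0: in={1,2} → {0,1} (was {}); enqueue []
  #2 pop 1: in={0,1} → {0,1,2} (was {1,2}); enqueue [0]
  #3 pop 2: in={0,1,2} → {1,2} (was {}); enqueue [1]
  #4 pop 3: in={0,1,2} → {0} (was {}); enqueue [2]
  #5 pop 0: in={0,1,2} → {0,1} (no change)
  #6 pop 1: in={0,1,2} → {0,1,2} (no change)
  #7 pop 2: in={0,1,2} → {1,2} (no change)

Fixpoint:
  val[0] = {0,1}
  val[1] = {0,1,2}
  val[2] = {1,2}
  val[3] = {0}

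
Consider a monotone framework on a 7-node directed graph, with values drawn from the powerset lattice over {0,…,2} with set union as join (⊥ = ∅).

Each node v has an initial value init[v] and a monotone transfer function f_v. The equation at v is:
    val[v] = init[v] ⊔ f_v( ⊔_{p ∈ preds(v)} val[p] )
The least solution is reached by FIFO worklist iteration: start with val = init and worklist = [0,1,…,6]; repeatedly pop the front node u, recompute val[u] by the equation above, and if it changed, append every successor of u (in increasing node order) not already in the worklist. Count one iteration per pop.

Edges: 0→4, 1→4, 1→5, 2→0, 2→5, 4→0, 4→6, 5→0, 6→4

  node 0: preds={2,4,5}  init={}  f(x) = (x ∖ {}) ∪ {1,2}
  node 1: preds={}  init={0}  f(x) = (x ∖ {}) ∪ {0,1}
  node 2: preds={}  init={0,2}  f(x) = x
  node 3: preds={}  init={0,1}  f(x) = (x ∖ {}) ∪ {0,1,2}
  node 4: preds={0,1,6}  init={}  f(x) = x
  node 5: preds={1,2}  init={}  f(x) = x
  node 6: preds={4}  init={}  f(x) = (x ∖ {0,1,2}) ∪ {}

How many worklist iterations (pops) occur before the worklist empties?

Trace (8 dequeues):
  [1] u=0 | in {0,2} | out {0,1,2} | prev {} | push {}
  [2] u=1 | in {} | out {0,1} | prev {0} | push {}
  [3] u=2 | in {} | out {0,2} | ==
  [4] u=3 | in {} | out {0,1,2} | prev {0,1} | push {}
  [5] u=4 | in {0,1,2} | out {0,1,2} | prev {} | push {0}
  [6] u=5 | in {0,1,2} | out {0,1,2} | prev {} | push {}
  [7] u=6 | in {0,1,2} | out {} | ==
  [8] u=0 | in {0,1,2} | out {0,1,2} | ==

Converged values:
  [0] {0,1,2}
  [1] {0,1}
  [2] {0,2}
  [3] {0,1,2}
  [4] {0,1,2}
  [5] {0,1,2}
  [6] {}

8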